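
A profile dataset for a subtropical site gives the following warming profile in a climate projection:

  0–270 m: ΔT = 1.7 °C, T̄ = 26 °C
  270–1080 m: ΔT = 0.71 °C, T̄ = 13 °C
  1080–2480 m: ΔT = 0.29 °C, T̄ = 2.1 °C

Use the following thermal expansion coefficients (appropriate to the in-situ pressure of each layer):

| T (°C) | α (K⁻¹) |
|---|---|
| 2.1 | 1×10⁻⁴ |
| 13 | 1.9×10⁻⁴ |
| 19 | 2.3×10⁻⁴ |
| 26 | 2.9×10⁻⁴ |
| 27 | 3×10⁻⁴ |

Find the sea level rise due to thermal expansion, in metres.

about 0.28 m

Layer 1 at 26 °C → α = 2.9×10⁻⁴ K⁻¹
Layer 2 at 13 °C → α = 1.9×10⁻⁴ K⁻¹
Layer 3 at 2.1 °C → α = 1×10⁻⁴ K⁻¹
0–270 m: 270 × 1.7 × 2.9×10⁻⁴ = 0.13311 m
810 × 0.71 × 1.9×10⁻⁴ = 0.109269 m
1080–2480 m: 0.29 × 1400 × 1×10⁻⁴ = 0.04060 m
Δh = 0.13311 + 0.109269 + 0.04060 = 0.282979 m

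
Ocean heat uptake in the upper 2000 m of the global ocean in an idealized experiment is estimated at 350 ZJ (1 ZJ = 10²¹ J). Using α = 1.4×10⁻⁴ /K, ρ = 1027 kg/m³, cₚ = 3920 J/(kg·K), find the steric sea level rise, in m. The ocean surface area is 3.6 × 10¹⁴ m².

Per unit area: Q = 350×10²¹ / (3.6×10¹⁴) ≈ 9.722×10⁸ J/m²
Δh = αQ/(ρcₚ) = 1.4×10⁻⁴ × 9.722×10⁸ / (1027 × 3920) ≈ 0.033809 m

0.0338 m of thermosteric rise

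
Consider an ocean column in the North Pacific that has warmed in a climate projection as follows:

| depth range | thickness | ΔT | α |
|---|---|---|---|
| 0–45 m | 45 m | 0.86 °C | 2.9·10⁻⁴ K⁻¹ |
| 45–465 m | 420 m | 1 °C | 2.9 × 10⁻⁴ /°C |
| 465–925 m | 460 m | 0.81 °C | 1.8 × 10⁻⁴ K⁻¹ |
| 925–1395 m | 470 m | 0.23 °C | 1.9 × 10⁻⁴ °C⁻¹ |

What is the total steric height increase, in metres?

0.22 m

0.86 × 45 × 2.9×10⁻⁴ = 0.011223 m
Layer 2: 1 × 2.9×10⁻⁴ × 420 = 0.12180 m
465–925 m: 460 × 1.8×10⁻⁴ × 0.81 = 0.067068 m
1.9×10⁻⁴ × 0.23 × 470 = 0.020539 m
Δh = 0.011223 + 0.12180 + 0.067068 + 0.020539 = 0.22063 m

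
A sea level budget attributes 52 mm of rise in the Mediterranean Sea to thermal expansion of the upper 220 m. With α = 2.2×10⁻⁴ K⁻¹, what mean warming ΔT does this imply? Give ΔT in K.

ΔT = Δh/(αH) = 0.052 / (2.2×10⁻⁴ × 220) ≈ 1.074 K

ΔT ≈ 1.07 K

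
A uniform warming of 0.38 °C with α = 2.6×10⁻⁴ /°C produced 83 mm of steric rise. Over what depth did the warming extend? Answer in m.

H = Δh/(αΔT) = 0.083 / (2.6×10⁻⁴ × 0.38) ≈ 840.1 m

H ≈ 840 m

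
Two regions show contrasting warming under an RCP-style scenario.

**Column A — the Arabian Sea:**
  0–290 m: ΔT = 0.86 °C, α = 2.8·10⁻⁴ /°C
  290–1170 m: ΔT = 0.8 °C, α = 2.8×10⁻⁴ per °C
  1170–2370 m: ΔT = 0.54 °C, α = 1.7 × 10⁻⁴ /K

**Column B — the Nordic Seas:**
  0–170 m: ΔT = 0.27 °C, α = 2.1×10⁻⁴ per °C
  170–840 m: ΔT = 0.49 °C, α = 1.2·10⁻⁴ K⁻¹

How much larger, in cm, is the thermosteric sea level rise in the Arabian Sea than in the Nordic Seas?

32.8 cm larger

A 0.86 × 290 × 2.8×10⁻⁴ = 0.069832 m
A 290–1170 m: 0.8 × 2.8×10⁻⁴ × 880 = 0.19712 m
A 1170–2370 m: 1200 × 0.54 × 1.7×10⁻⁴ = 0.11016 m
A total: 0.377112 m
B 170 × 2.1×10⁻⁴ × 0.27 = 0.009639 m
B Layer 2: 0.49 × 1.2×10⁻⁴ × 670 = 0.039396 m
B total: 0.049035 m
Difference: 0.377112 − 0.049035 = 0.328077 m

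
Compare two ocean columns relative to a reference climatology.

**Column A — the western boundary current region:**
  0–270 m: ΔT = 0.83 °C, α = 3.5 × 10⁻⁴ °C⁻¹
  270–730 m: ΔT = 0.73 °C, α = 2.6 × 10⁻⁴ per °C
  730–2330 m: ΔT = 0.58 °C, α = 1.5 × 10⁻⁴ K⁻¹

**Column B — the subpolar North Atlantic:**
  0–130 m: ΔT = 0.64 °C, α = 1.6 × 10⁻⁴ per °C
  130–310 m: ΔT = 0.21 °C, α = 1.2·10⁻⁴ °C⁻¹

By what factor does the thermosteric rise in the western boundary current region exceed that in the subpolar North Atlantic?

17.1

A Layer 1: 3.5×10⁻⁴ × 270 × 0.83 = 0.078435 m
A Layer 2: 2.6×10⁻⁴ × 460 × 0.73 = 0.087308 m
A 730–2330 m: 0.58 × 1.5×10⁻⁴ × 1600 = 0.13920 m
A total: 0.304943 m
B 130 × 1.6×10⁻⁴ × 0.64 = 0.013312 m
B Layer 2: 180 × 0.21 × 1.2×10⁻⁴ = 0.004536 m
B total: 0.017848 m
Ratio: 0.304943 / 0.017848 ≈ 17.09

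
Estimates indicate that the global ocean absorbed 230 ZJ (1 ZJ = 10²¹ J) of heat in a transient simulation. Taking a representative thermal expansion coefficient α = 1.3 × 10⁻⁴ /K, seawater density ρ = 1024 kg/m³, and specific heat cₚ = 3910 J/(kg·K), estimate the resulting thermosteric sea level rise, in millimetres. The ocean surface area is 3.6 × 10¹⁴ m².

20.7 mm of thermosteric rise

Per unit area: Q = 230×10²¹ / (3.6×10¹⁴) ≈ 6.389×10⁸ J/m²
Δh = αQ/(ρcₚ) = 1.3×10⁻⁴ × 6.389×10⁸ / (1024 × 3910) ≈ 0.020744 m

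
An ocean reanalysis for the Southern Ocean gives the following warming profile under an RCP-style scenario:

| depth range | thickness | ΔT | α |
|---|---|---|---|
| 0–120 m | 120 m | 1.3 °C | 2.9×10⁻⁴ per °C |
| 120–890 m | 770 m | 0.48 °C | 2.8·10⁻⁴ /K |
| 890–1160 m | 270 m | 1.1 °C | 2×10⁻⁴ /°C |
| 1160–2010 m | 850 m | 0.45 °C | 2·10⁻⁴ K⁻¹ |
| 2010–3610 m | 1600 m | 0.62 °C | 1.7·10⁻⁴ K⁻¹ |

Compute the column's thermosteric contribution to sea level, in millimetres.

453 mm

Layer 1: 1.3 × 2.9×10⁻⁴ × 120 = 0.04524 m
Layer 2: 0.48 × 770 × 2.8×10⁻⁴ = 0.103488 m
Layer 3: 270 × 2×10⁻⁴ × 1.1 = 0.05940 m
1160–2010 m: 850 × 2×10⁻⁴ × 0.45 = 0.07650 m
Layer 5: 1600 × 1.7×10⁻⁴ × 0.62 = 0.16864 m
Δh = 0.04524 + 0.103488 + 0.05940 + 0.07650 + 0.16864 = 0.453268 m ≈ 453 mm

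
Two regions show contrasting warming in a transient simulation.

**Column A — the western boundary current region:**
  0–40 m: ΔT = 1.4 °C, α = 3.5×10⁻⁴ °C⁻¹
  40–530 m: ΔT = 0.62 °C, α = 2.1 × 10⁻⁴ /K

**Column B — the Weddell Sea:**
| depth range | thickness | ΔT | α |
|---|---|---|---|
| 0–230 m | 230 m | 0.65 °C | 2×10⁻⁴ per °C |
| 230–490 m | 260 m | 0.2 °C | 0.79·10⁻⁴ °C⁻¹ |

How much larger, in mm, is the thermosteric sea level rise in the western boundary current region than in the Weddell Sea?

A 0–40 m: 1.4 × 3.5×10⁻⁴ × 40 = 0.01960 m
A Layer 2: 2.1×10⁻⁴ × 490 × 0.62 = 0.063798 m
A total: 0.083398 m
B 0–230 m: 0.65 × 2×10⁻⁴ × 230 = 0.02990 m
B Layer 2: 0.2 × 0.79×10⁻⁴ × 260 = 0.004108 m
B total: 0.034008 m
Difference: 0.083398 − 0.034008 = 0.04939 m

Δh_A − Δh_B ≈ 49.4 mm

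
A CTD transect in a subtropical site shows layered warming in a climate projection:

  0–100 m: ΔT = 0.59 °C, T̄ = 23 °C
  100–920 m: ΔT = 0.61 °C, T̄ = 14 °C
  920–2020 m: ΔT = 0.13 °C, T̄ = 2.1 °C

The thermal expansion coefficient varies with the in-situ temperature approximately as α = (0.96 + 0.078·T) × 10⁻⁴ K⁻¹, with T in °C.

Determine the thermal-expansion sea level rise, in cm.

Layer 1: α = (0.96 + 0.078×23)×10⁻⁴ = 2.754×10⁻⁴ K⁻¹
Layer 2: α = (0.96 + 0.078×14)×10⁻⁴ = 2.052×10⁻⁴ K⁻¹
Layer 3: α = (0.96 + 0.078×2.1)×10⁻⁴ = 1.1238×10⁻⁴ K⁻¹
Layer 1: 0.59 × 2.754×10⁻⁴ × 100 = 0.0162486 m
Layer 2: 2.052×10⁻⁴ × 0.61 × 820 = 0.10264104 m
1.1238×10⁻⁴ × 0.13 × 1100 = 0.01607034 m
Δh = 0.0162486 + 0.10264104 + 0.01607034 = 0.13495998 m

Δh ≈ 13 cm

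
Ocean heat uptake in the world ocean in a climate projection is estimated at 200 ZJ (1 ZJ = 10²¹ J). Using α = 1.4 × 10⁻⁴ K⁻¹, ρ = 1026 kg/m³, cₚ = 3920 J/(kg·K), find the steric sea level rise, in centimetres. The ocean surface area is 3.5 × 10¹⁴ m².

about 2.0 cm

Per unit area: Q = 200×10²¹ / (3.5×10¹⁴) ≈ 5.714×10⁸ J/m²
Δh = αQ/(ρcₚ) = 1.4×10⁻⁴ × 5.714×10⁸ / (1026 × 3920) ≈ 0.01989 m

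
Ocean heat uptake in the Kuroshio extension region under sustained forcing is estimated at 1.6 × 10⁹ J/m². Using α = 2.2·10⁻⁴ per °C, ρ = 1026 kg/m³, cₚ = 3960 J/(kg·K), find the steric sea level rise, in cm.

Δh = αQ/(ρcₚ) = 2.2×10⁻⁴ × 1.6×10⁹ / (1026 × 3960) ≈ 0.086636 m

about 8.7 cm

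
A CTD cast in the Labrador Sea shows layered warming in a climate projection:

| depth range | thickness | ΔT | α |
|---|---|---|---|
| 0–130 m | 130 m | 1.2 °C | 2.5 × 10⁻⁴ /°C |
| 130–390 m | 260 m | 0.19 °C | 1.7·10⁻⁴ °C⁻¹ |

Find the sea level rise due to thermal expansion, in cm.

Δh ≈ 4.74 cm

Layer 1: 1.2 × 130 × 2.5×10⁻⁴ = 0.03900 m
130–390 m: 260 × 1.7×10⁻⁴ × 0.19 = 0.008398 m
Δh = 0.03900 + 0.008398 = 0.047398 m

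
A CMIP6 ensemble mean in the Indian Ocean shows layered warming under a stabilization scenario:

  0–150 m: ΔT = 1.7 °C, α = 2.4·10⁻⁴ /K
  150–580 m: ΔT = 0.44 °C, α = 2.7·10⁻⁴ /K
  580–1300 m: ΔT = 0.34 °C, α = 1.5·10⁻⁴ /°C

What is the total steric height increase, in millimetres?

2.4×10⁻⁴ × 1.7 × 150 = 0.06120 m
Layer 2: 430 × 0.44 × 2.7×10⁻⁴ = 0.051084 m
580–1300 m: 720 × 1.5×10⁻⁴ × 0.34 = 0.03672 m
Δh = 0.06120 + 0.051084 + 0.03672 = 0.149004 m ≈ 149 mm

Δh = 149 mm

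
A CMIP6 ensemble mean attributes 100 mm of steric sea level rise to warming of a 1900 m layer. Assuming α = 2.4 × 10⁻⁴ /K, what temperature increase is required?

about 0.22 °C

ΔT = Δh/(αH) = 0.1 / (2.4×10⁻⁴ × 1900) ≈ 0.2193 °C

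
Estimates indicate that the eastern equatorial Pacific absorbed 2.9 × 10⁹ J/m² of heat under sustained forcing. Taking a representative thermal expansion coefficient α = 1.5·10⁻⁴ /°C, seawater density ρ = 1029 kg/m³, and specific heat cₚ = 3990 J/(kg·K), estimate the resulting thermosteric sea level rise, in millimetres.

Δh = 110 mm

Δh = αQ/(ρcₚ) = 1.5×10⁻⁴ × 2.9×10⁹ / (1029 × 3990) ≈ 0.10595 m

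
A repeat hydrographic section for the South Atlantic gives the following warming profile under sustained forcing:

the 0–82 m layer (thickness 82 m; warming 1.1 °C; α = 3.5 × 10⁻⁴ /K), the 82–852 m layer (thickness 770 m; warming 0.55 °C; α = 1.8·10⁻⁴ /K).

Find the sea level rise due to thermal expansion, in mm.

82 × 3.5×10⁻⁴ × 1.1 = 0.03157 m
770 × 1.8×10⁻⁴ × 0.55 = 0.07623 m
Δh = 0.03157 + 0.07623 = 0.10780 m ≈ 108 mm

108 mm of thermosteric rise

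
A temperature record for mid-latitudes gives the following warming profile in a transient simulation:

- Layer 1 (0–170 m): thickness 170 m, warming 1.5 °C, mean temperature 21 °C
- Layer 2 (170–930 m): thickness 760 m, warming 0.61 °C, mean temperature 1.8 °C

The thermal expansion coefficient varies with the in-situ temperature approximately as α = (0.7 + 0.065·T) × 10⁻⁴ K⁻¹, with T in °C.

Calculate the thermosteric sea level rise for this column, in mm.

Layer 1: α = (0.7 + 0.065×21)×10⁻⁴ = 2.065×10⁻⁴ K⁻¹
Layer 2: α = (0.7 + 0.065×1.8)×10⁻⁴ = 0.817×10⁻⁴ K⁻¹
Layer 1: 170 × 1.5 × 2.065×10⁻⁴ = 0.0526575 m
170–930 m: 0.817×10⁻⁴ × 760 × 0.61 = 0.03787612 m
Δh = 0.0526575 + 0.03787612 = 0.09053362 m

91 mm of thermosteric rise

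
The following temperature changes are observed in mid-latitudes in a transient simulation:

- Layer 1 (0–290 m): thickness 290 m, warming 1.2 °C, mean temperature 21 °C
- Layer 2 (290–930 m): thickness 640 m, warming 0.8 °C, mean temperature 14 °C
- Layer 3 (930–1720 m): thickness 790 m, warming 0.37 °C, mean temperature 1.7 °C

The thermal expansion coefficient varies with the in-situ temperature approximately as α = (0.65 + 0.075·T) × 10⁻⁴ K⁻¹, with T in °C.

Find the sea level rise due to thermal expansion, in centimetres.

Layer 1: α = (0.65 + 0.075×21)×10⁻⁴ = 2.225×10⁻⁴ K⁻¹
Layer 2: α = (0.65 + 0.075×14)×10⁻⁴ = 1.7×10⁻⁴ K⁻¹
Layer 3: α = (0.65 + 0.075×1.7)×10⁻⁴ = 0.7775×10⁻⁴ K⁻¹
0–290 m: 2.225×10⁻⁴ × 1.2 × 290 = 0.07743 m
290–930 m: 0.8 × 1.7×10⁻⁴ × 640 = 0.08704 m
Layer 3: 0.7775×10⁻⁴ × 790 × 0.37 = 0.022726325 m
Δh = 0.07743 + 0.08704 + 0.022726325 = 0.187196325 m

18.7 cm of thermosteric rise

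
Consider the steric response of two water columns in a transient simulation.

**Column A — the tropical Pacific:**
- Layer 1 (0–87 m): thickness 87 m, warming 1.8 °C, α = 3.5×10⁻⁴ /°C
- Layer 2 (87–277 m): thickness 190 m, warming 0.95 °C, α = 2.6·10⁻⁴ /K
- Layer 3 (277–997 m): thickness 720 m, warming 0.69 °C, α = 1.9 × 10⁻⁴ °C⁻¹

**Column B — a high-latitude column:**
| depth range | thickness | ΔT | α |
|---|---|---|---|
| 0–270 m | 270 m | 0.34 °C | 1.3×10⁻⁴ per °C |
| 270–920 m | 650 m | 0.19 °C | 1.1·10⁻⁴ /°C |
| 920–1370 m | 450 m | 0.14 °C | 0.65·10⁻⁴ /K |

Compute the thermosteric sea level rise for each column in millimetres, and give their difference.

Δh_A ≈ 196 mm, Δh_B ≈ 29.6 mm; difference ≈ 167 mm

A 0–87 m: 87 × 1.8 × 3.5×10⁻⁴ = 0.05481 m
A 0.95 × 190 × 2.6×10⁻⁴ = 0.04693 m
A 277–997 m: 720 × 0.69 × 1.9×10⁻⁴ = 0.094392 m
A total: 0.196132 m
B 270 × 1.3×10⁻⁴ × 0.34 = 0.011934 m
B 270–920 m: 0.19 × 650 × 1.1×10⁻⁴ = 0.013585 m
B 450 × 0.65×10⁻⁴ × 0.14 = 0.004095 m
B total: 0.029614 m
Difference: 0.196132 − 0.029614 = 0.166518 m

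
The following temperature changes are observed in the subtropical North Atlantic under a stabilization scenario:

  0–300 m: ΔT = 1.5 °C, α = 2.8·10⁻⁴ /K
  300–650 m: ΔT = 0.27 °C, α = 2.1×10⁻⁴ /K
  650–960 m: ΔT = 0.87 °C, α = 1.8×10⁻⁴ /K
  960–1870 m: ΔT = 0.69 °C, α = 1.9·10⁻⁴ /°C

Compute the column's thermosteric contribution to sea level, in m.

Layer 1: 1.5 × 300 × 2.8×10⁻⁴ = 0.12600 m
2.1×10⁻⁴ × 350 × 0.27 = 0.019845 m
Layer 3: 0.87 × 310 × 1.8×10⁻⁴ = 0.048546 m
960–1870 m: 910 × 1.9×10⁻⁴ × 0.69 = 0.119301 m
Δh = 0.12600 + 0.019845 + 0.048546 + 0.119301 = 0.313692 m ≈ 0.31 m

about 0.31 m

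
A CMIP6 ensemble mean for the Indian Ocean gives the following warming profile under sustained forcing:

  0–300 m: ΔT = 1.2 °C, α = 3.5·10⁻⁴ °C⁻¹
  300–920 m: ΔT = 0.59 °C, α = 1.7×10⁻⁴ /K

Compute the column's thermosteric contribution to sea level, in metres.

300 × 3.5×10⁻⁴ × 1.2 = 0.12600 m
0.59 × 1.7×10⁻⁴ × 620 = 0.062186 m
Δh = 0.12600 + 0.062186 = 0.188186 m

0.19 m of thermosteric rise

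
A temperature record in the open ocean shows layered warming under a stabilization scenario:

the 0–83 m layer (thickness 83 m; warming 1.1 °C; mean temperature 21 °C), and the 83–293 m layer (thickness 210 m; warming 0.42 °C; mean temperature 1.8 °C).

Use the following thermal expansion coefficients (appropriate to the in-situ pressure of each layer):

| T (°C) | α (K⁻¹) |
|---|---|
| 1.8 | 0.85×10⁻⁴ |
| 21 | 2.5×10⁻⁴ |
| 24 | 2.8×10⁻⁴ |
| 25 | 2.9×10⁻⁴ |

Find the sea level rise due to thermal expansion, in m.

Δh = 0.0303 m

Layer 1 at 21 °C → α = 2.5×10⁻⁴ K⁻¹
Layer 2 at 1.8 °C → α = 0.85×10⁻⁴ K⁻¹
Layer 1: 1.1 × 2.5×10⁻⁴ × 83 = 0.022825 m
210 × 0.85×10⁻⁴ × 0.42 = 0.007497 m
Δh = 0.022825 + 0.007497 = 0.030322 m ≈ 0.0303 m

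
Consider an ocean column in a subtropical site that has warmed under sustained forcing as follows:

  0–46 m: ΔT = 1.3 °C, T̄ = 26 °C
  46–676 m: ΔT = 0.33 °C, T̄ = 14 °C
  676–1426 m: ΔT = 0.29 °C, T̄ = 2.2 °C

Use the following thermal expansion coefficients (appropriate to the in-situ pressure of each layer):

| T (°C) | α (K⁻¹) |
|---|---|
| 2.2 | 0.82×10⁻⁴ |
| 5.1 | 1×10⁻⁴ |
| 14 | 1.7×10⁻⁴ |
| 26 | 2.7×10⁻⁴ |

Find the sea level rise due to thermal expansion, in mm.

Layer 1 at 26 °C → α = 2.7×10⁻⁴ K⁻¹
Layer 2 at 14 °C → α = 1.7×10⁻⁴ K⁻¹
Layer 3 at 2.2 °C → α = 0.82×10⁻⁴ K⁻¹
2.7×10⁻⁴ × 46 × 1.3 = 0.016146 m
46–676 m: 1.7×10⁻⁴ × 630 × 0.33 = 0.035343 m
0.29 × 750 × 0.82×10⁻⁴ = 0.017835 m
Δh = 0.016146 + 0.035343 + 0.017835 = 0.069324 m

69 mm of thermosteric rise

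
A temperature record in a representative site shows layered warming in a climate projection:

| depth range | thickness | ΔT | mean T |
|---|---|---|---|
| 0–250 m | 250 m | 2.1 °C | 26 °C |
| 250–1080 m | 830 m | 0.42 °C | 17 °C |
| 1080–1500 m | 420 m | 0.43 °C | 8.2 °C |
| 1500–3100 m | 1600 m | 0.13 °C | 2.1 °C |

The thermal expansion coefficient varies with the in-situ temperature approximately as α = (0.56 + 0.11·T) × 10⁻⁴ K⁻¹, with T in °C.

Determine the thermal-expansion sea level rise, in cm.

30.7 cm

Layer 1: α = (0.56 + 0.11×26)×10⁻⁴ = 3.42×10⁻⁴ K⁻¹
Layer 2: α = (0.56 + 0.11×17)×10⁻⁴ = 2.43×10⁻⁴ K⁻¹
Layer 3: α = (0.56 + 0.11×8.2)×10⁻⁴ = 1.462×10⁻⁴ K⁻¹
Layer 4: α = (0.56 + 0.11×2.1)×10⁻⁴ = 0.791×10⁻⁴ K⁻¹
0–250 m: 2.1 × 3.42×10⁻⁴ × 250 = 0.17955 m
Layer 2: 2.43×10⁻⁴ × 830 × 0.42 = 0.0847098 m
Layer 3: 0.43 × 1.462×10⁻⁴ × 420 = 0.02640372 m
1500–3100 m: 0.791×10⁻⁴ × 1600 × 0.13 = 0.0164528 m
Δh = 0.17955 + 0.0847098 + 0.02640372 + 0.0164528 = 0.30711632 m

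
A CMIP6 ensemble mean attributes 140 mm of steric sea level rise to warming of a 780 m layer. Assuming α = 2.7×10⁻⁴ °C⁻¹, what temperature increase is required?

0.66 K

ΔT = Δh/(αH) = 0.14 / (2.7×10⁻⁴ × 780) ≈ 0.6648 K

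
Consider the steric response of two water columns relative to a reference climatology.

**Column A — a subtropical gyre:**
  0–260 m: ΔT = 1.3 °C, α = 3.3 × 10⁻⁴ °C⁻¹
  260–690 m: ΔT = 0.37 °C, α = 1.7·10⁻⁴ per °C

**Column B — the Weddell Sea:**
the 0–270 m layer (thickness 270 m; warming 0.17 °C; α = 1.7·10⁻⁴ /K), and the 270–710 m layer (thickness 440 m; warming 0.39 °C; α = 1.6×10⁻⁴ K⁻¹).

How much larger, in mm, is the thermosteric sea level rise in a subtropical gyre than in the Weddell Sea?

Δh_A − Δh_B ≈ 103 mm

A 0–260 m: 3.3×10⁻⁴ × 260 × 1.3 = 0.11154 m
A Layer 2: 430 × 1.7×10⁻⁴ × 0.37 = 0.027047 m
A total: 0.138587 m
B Layer 1: 270 × 0.17 × 1.7×10⁻⁴ = 0.007803 m
B 1.6×10⁻⁴ × 0.39 × 440 = 0.027456 m
B total: 0.035259 m
Difference: 0.138587 − 0.035259 = 0.103328 m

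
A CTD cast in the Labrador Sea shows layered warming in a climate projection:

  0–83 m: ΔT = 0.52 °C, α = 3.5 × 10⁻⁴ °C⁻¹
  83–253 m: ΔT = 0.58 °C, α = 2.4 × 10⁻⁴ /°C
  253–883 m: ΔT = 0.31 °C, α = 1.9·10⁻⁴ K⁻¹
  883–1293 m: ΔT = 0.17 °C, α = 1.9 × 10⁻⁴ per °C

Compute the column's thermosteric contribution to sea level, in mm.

89.1 mm

3.5×10⁻⁴ × 83 × 0.52 = 0.015106 m
83–253 m: 170 × 0.58 × 2.4×10⁻⁴ = 0.023664 m
Layer 3: 1.9×10⁻⁴ × 630 × 0.31 = 0.037107 m
883–1293 m: 410 × 0.17 × 1.9×10⁻⁴ = 0.013243 m
Δh = 0.015106 + 0.023664 + 0.037107 + 0.013243 = 0.08912 m ≈ 89.1 mm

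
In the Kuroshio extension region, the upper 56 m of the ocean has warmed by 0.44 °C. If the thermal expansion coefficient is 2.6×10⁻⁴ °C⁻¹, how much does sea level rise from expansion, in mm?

Δh = αΔT·H = 2.6×10⁻⁴ × 0.44 × 56 = 0.0064064 m

Δh ≈ 6.41 mm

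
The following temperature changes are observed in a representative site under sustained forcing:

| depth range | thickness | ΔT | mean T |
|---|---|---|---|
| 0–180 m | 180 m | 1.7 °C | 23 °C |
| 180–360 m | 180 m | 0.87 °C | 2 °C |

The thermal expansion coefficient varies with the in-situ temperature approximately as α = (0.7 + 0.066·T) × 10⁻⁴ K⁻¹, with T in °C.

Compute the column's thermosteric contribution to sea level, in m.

0.0809 m

Layer 1: α = (0.7 + 0.066×23)×10⁻⁴ = 2.218×10⁻⁴ K⁻¹
Layer 2: α = (0.7 + 0.066×2)×10⁻⁴ = 0.832×10⁻⁴ K⁻¹
2.218×10⁻⁴ × 180 × 1.7 = 0.0678708 m
0.832×10⁻⁴ × 180 × 0.87 = 0.01302912 m
Δh = 0.0678708 + 0.01302912 = 0.08089992 m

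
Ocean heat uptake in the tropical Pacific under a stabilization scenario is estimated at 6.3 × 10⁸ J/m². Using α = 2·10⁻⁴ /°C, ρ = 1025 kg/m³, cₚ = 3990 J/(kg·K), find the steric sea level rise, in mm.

30.8 mm

Δh = αQ/(ρcₚ) = 2×10⁻⁴ × 6.3×10⁸ / (1025 × 3990) ≈ 0.030809 m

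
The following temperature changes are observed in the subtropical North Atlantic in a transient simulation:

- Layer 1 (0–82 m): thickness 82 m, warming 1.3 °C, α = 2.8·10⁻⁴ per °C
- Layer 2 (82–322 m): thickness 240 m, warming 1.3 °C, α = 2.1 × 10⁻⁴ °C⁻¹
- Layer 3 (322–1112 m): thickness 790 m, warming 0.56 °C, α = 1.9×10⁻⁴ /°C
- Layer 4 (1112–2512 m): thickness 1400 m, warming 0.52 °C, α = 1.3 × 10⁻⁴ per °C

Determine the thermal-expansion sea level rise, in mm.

0–82 m: 82 × 2.8×10⁻⁴ × 1.3 = 0.029848 m
82–322 m: 1.3 × 2.1×10⁻⁴ × 240 = 0.06552 m
322–1112 m: 0.56 × 790 × 1.9×10⁻⁴ = 0.084056 m
1.3×10⁻⁴ × 1400 × 0.52 = 0.09464 m
Δh = 0.029848 + 0.06552 + 0.084056 + 0.09464 = 0.274064 m ≈ 274 mm

274 mm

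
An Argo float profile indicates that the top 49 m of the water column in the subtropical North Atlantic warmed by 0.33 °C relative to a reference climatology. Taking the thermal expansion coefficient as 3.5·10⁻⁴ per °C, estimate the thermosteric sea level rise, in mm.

Δh = αΔT·H = 3.5×10⁻⁴ × 0.33 × 49 = 0.0056595 m

5.66 mm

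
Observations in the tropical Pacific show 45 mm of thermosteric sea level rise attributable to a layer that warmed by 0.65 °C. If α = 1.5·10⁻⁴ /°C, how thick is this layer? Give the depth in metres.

H ≈ 460 m

H = Δh/(αΔT) = 0.045 / (1.5×10⁻⁴ × 0.65) ≈ 461.5 m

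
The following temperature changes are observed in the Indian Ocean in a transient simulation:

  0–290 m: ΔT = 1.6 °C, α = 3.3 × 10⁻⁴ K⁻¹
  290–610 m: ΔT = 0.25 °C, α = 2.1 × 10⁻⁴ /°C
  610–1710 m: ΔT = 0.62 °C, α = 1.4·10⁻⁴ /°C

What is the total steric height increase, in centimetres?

Δh ≈ 27 cm

Layer 1: 3.3×10⁻⁴ × 1.6 × 290 = 0.15312 m
290–610 m: 320 × 2.1×10⁻⁴ × 0.25 = 0.01680 m
0.62 × 1100 × 1.4×10⁻⁴ = 0.09548 m
Δh = 0.15312 + 0.01680 + 0.09548 = 0.26540 m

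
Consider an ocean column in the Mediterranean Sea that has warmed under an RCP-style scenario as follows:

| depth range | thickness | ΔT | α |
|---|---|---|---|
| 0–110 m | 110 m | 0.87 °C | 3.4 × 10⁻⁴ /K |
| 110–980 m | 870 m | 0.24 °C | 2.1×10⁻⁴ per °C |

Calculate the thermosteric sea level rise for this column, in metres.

0.87 × 3.4×10⁻⁴ × 110 = 0.032538 m
110–980 m: 0.24 × 870 × 2.1×10⁻⁴ = 0.043848 m
Δh = 0.032538 + 0.043848 = 0.076386 m

Δh = 0.0764 m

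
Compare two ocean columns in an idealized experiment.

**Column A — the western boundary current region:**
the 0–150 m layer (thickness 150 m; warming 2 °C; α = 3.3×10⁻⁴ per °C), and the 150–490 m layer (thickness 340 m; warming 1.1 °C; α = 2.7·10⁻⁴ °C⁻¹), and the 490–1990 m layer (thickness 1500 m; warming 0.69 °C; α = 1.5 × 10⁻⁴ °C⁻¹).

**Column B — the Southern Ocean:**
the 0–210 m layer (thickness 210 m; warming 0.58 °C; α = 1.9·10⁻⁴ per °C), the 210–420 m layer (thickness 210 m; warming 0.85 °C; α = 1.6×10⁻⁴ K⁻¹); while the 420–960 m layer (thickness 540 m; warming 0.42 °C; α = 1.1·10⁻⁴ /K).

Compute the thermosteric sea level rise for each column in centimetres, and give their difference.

A Layer 1: 3.3×10⁻⁴ × 2 × 150 = 0.09900 m
A 150–490 m: 1.1 × 2.7×10⁻⁴ × 340 = 0.10098 m
A 490–1990 m: 1.5×10⁻⁴ × 0.69 × 1500 = 0.15525 m
A total: 0.35523 m
B 0–210 m: 1.9×10⁻⁴ × 0.58 × 210 = 0.023142 m
B Layer 2: 210 × 0.85 × 1.6×10⁻⁴ = 0.02856 m
B Layer 3: 540 × 1.1×10⁻⁴ × 0.42 = 0.024948 m
B total: 0.07665 m
Difference: 0.35523 − 0.07665 = 0.27858 m

Δh_A ≈ 36 cm, Δh_B ≈ 7.7 cm; difference ≈ 28 cm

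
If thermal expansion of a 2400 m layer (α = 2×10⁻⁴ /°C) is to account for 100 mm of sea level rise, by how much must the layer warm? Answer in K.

ΔT = Δh/(αH) = 0.1 / (2×10⁻⁴ × 2400) ≈ 0.2083 K

0.208 K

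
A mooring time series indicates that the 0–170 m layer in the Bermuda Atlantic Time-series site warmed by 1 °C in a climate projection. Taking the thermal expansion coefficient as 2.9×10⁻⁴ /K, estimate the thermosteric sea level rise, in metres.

about 0.0493 m

Δh = αΔT·H = 2.9×10⁻⁴ × 1 × 170 = 0.04930 m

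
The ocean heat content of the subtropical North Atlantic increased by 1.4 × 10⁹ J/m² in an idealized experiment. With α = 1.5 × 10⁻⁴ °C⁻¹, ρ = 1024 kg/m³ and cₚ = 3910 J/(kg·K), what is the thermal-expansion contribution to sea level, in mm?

Δh = 52 mm

Δh = αQ/(ρcₚ) = 1.5×10⁻⁴ × 1.4×10⁹ / (1024 × 3910) ≈ 0.05245 m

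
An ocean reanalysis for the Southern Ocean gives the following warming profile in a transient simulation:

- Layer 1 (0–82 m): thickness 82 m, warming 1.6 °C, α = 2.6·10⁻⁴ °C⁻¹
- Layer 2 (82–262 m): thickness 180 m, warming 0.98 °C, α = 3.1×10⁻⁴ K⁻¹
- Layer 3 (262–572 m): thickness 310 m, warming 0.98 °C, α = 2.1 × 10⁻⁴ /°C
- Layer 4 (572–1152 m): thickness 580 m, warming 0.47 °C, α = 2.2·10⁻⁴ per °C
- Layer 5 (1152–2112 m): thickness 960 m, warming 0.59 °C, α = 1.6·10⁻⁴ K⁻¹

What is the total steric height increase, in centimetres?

82 × 2.6×10⁻⁴ × 1.6 = 0.034112 m
0.98 × 3.1×10⁻⁴ × 180 = 0.054684 m
262–572 m: 0.98 × 2.1×10⁻⁴ × 310 = 0.063798 m
Layer 4: 580 × 0.47 × 2.2×10⁻⁴ = 0.059972 m
Layer 5: 960 × 0.59 × 1.6×10⁻⁴ = 0.090624 m
Δh = 0.034112 + 0.054684 + 0.063798 + 0.059972 + 0.090624 = 0.30319 m

Δh ≈ 30 cm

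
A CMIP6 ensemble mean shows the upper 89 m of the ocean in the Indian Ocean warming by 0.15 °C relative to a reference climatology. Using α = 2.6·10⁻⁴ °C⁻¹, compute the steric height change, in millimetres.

Δh = αΔT·H = 2.6×10⁻⁴ × 0.15 × 89 = 0.003471 m

about 3.5 mm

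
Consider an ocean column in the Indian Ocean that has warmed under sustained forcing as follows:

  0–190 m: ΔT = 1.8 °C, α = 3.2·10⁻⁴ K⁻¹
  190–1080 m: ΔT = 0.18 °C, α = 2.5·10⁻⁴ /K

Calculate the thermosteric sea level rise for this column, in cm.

0–190 m: 1.8 × 3.2×10⁻⁴ × 190 = 0.10944 m
890 × 0.18 × 2.5×10⁻⁴ = 0.04005 m
Δh = 0.10944 + 0.04005 = 0.14949 m

14.9 cm of thermosteric rise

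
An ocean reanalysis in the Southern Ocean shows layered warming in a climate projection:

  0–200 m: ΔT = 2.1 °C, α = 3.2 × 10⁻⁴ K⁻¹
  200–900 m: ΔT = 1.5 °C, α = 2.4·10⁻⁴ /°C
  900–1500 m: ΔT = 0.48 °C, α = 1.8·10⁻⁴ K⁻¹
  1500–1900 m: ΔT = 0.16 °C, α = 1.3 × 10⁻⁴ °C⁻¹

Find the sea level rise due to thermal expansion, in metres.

0–200 m: 2.1 × 200 × 3.2×10⁻⁴ = 0.13440 m
2.4×10⁻⁴ × 1.5 × 700 = 0.25200 m
Layer 3: 600 × 1.8×10⁻⁴ × 0.48 = 0.05184 m
1500–1900 m: 0.16 × 400 × 1.3×10⁻⁴ = 0.00832 m
Δh = 0.13440 + 0.25200 + 0.05184 + 0.00832 = 0.44656 m ≈ 0.447 m

about 0.447 m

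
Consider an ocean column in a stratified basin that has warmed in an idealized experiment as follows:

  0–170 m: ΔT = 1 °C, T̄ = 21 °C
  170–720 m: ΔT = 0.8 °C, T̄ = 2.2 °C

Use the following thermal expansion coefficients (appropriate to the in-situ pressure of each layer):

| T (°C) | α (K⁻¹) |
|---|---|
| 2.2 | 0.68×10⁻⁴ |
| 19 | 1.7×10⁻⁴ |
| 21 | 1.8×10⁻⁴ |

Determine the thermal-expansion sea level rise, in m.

Δh = 0.0605 m

Layer 1 at 21 °C → α = 1.8×10⁻⁴ K⁻¹
Layer 2 at 2.2 °C → α = 0.68×10⁻⁴ K⁻¹
Layer 1: 170 × 1 × 1.8×10⁻⁴ = 0.03060 m
170–720 m: 0.68×10⁻⁴ × 550 × 0.8 = 0.02992 m
Δh = 0.03060 + 0.02992 = 0.06052 m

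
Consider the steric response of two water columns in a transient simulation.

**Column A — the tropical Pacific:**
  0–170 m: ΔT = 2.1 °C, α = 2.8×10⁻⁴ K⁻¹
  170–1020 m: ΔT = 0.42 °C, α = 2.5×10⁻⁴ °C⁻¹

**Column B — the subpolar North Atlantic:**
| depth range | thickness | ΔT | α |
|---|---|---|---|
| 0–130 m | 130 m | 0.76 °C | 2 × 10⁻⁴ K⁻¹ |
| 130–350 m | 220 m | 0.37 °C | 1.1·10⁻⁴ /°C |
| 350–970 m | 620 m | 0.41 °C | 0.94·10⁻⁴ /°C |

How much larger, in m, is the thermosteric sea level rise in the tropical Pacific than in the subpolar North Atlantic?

Δh_A − Δh_B ≈ 0.137 m

A 0–170 m: 2.1 × 2.8×10⁻⁴ × 170 = 0.09996 m
A Layer 2: 850 × 2.5×10⁻⁴ × 0.42 = 0.08925 m
A total: 0.18921 m
B 0–130 m: 2×10⁻⁴ × 130 × 0.76 = 0.01976 m
B 220 × 0.37 × 1.1×10⁻⁴ = 0.008954 m
B 0.41 × 0.94×10⁻⁴ × 620 = 0.0238948 m
B total: 0.0526088 m
Difference: 0.18921 − 0.0526088 = 0.1366012 m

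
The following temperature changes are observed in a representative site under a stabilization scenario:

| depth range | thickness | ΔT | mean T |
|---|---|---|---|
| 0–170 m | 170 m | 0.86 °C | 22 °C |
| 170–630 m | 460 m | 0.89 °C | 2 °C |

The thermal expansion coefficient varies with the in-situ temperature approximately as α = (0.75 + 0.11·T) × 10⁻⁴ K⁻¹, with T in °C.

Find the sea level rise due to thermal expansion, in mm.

Layer 1: α = (0.75 + 0.11×22)×10⁻⁴ = 3.17×10⁻⁴ K⁻¹
Layer 2: α = (0.75 + 0.11×2)×10⁻⁴ = 0.97×10⁻⁴ K⁻¹
Layer 1: 170 × 3.17×10⁻⁴ × 0.86 = 0.0463454 m
Layer 2: 460 × 0.97×10⁻⁴ × 0.89 = 0.0397118 m
Δh = 0.0463454 + 0.0397118 = 0.0860572 m

Δh = 86 mm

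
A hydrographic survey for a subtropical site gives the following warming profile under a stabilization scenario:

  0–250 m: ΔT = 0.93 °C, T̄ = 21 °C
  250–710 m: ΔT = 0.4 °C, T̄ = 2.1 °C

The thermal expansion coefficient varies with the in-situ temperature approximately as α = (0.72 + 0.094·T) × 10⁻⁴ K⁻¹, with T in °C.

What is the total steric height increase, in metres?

Layer 1: α = (0.72 + 0.094×21)×10⁻⁴ = 2.694×10⁻⁴ K⁻¹
Layer 2: α = (0.72 + 0.094×2.1)×10⁻⁴ = 0.9174×10⁻⁴ K⁻¹
0–250 m: 2.694×10⁻⁴ × 0.93 × 250 = 0.0626355 m
Layer 2: 0.4 × 460 × 0.9174×10⁻⁴ = 0.01688016 m
Δh = 0.0626355 + 0.01688016 = 0.07951566 m

0.080 m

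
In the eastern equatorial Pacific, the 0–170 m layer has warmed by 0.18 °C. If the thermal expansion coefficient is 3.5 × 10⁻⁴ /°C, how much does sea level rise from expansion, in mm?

11 mm

Δh = αΔT·H = 3.5×10⁻⁴ × 0.18 × 170 = 0.01071 m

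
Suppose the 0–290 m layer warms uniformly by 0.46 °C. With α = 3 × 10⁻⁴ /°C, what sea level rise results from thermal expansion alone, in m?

Δh = αΔT·H = 3×10⁻⁴ × 0.46 × 290 = 0.04002 m

about 0.0400 m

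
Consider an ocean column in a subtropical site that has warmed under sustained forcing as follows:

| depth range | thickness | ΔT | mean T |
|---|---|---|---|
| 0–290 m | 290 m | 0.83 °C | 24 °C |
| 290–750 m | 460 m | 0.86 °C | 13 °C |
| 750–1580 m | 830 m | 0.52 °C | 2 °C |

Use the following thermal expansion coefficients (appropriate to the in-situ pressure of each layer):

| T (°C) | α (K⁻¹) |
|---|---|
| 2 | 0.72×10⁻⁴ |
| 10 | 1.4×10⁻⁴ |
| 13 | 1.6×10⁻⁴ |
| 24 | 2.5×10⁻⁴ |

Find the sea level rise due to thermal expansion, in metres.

Layer 1 at 24 °C → α = 2.5×10⁻⁴ K⁻¹
Layer 2 at 13 °C → α = 1.6×10⁻⁴ K⁻¹
Layer 3 at 2 °C → α = 0.72×10⁻⁴ K⁻¹
0–290 m: 290 × 0.83 × 2.5×10⁻⁴ = 0.060175 m
290–750 m: 0.86 × 460 × 1.6×10⁻⁴ = 0.063296 m
830 × 0.52 × 0.72×10⁻⁴ = 0.0310752 m
Δh = 0.060175 + 0.063296 + 0.0310752 = 0.1545462 m ≈ 0.15 m

Δh ≈ 0.15 m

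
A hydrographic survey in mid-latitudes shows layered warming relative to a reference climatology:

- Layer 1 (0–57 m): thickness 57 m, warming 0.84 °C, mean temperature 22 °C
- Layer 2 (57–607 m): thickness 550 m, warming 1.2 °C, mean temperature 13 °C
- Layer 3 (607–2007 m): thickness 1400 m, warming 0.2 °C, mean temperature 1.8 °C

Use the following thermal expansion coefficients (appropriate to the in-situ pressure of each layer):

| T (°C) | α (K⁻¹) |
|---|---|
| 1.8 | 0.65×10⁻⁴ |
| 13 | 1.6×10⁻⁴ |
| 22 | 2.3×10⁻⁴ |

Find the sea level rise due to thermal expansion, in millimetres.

Layer 1 at 22 °C → α = 2.3×10⁻⁴ K⁻¹
Layer 2 at 13 °C → α = 1.6×10⁻⁴ K⁻¹
Layer 3 at 1.8 °C → α = 0.65×10⁻⁴ K⁻¹
Layer 1: 2.3×10⁻⁴ × 0.84 × 57 = 0.0110124 m
57–607 m: 1.2 × 1.6×10⁻⁴ × 550 = 0.10560 m
0.2 × 0.65×10⁻⁴ × 1400 = 0.01820 m
Δh = 0.0110124 + 0.10560 + 0.01820 = 0.1348124 m ≈ 135 mm

Δh ≈ 135 mm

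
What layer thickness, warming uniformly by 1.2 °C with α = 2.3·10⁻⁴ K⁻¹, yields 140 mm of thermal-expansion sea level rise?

H = Δh/(αΔT) = 0.14 / (2.3×10⁻⁴ × 1.2) ≈ 507.2 m

about 507 m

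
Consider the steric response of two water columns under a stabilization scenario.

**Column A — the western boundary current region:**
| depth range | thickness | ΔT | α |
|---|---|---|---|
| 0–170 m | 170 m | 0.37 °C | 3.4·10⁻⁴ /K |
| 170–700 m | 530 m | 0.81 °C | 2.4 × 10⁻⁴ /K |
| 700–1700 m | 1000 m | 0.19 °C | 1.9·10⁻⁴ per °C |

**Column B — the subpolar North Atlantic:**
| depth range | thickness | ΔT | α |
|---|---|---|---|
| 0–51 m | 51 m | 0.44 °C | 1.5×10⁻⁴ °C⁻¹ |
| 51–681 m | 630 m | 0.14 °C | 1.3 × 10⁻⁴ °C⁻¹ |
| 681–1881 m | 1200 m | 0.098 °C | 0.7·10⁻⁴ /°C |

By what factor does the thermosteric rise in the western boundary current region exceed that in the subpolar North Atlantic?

a factor of 6.96

A Layer 1: 170 × 0.37 × 3.4×10⁻⁴ = 0.021386 m
A 170–700 m: 2.4×10⁻⁴ × 0.81 × 530 = 0.103032 m
A Layer 3: 0.19 × 1.9×10⁻⁴ × 1000 = 0.03610 m
A total: 0.160518 m
B Layer 1: 51 × 0.44 × 1.5×10⁻⁴ = 0.003366 m
B Layer 2: 0.14 × 630 × 1.3×10⁻⁴ = 0.011466 m
B Layer 3: 0.7×10⁻⁴ × 0.098 × 1200 = 0.008232 m
B total: 0.023064 m
Ratio: 0.160518 / 0.023064 ≈ 6.960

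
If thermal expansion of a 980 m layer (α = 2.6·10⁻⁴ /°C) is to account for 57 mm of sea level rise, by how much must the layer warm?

ΔT ≈ 0.224 °C

ΔT = Δh/(αH) = 0.057 / (2.6×10⁻⁴ × 980) ≈ 0.2237 °C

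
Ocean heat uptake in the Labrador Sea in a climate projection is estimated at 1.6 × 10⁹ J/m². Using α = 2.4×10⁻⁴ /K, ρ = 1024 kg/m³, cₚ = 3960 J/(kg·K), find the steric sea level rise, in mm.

Δh = αQ/(ρcₚ) = 2.4×10⁻⁴ × 1.6×10⁹ / (1024 × 3960) ≈ 0.094697 m

95 mm of thermosteric rise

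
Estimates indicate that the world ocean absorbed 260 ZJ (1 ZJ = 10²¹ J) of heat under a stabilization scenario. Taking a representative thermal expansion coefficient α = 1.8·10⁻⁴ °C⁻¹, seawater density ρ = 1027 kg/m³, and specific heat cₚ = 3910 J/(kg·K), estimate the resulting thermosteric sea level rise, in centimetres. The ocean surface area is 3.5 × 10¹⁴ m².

Per unit area: Q = 260×10²¹ / (3.5×10¹⁴) ≈ 7.429×10⁸ J/m²
Δh = αQ/(ρcₚ) = 1.8×10⁻⁴ × 7.429×10⁸ / (1027 × 3910) ≈ 0.033301 m

Δh ≈ 3.33 cm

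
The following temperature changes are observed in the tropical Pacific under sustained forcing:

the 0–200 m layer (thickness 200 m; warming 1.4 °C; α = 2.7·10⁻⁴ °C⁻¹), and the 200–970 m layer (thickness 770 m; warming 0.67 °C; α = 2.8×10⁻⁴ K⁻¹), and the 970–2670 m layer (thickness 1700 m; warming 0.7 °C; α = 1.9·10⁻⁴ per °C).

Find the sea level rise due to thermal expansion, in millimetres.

Δh = 446 mm

0–200 m: 1.4 × 200 × 2.7×10⁻⁴ = 0.07560 m
770 × 0.67 × 2.8×10⁻⁴ = 0.144452 m
Layer 3: 1700 × 1.9×10⁻⁴ × 0.7 = 0.22610 m
Δh = 0.07560 + 0.144452 + 0.22610 = 0.446152 m ≈ 446 mm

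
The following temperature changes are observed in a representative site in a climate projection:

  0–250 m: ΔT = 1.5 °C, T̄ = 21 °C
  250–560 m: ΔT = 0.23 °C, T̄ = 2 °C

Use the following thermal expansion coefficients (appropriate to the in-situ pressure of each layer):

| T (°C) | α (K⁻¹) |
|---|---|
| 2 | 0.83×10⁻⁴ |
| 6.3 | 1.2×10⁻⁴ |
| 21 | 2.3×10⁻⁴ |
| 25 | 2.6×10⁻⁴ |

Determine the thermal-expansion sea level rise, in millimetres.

Layer 1 at 21 °C → α = 2.3×10⁻⁴ K⁻¹
Layer 2 at 2 °C → α = 0.83×10⁻⁴ K⁻¹
2.3×10⁻⁴ × 250 × 1.5 = 0.08625 m
Layer 2: 0.23 × 0.83×10⁻⁴ × 310 = 0.0059179 m
Δh = 0.08625 + 0.0059179 = 0.0921679 m ≈ 92.2 mm

Δh ≈ 92.2 mm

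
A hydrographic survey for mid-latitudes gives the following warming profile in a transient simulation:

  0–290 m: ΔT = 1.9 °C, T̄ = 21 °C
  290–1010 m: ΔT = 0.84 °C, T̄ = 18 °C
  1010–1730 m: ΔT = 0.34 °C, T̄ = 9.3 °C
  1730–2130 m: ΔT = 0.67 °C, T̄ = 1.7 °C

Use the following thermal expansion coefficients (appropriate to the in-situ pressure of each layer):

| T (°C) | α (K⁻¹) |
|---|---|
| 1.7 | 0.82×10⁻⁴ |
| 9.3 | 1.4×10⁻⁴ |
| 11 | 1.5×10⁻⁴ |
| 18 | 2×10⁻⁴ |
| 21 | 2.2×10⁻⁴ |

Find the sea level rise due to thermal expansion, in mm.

Layer 1 at 21 °C → α = 2.2×10⁻⁴ K⁻¹
Layer 2 at 18 °C → α = 2×10⁻⁴ K⁻¹
Layer 3 at 9.3 °C → α = 1.4×10⁻⁴ K⁻¹
Layer 4 at 1.7 °C → α = 0.82×10⁻⁴ K⁻¹
0–290 m: 290 × 1.9 × 2.2×10⁻⁴ = 0.12122 m
Layer 2: 2×10⁻⁴ × 720 × 0.84 = 0.12096 m
0.34 × 720 × 1.4×10⁻⁴ = 0.034272 m
0.82×10⁻⁴ × 400 × 0.67 = 0.021976 m
Δh = 0.12122 + 0.12096 + 0.034272 + 0.021976 = 0.298428 m

Δh ≈ 298 mm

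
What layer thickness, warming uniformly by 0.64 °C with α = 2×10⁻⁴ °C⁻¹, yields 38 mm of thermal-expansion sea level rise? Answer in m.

H = Δh/(αΔT) = 0.038 / (2×10⁻⁴ × 0.64) ≈ 296.9 m

H ≈ 297 m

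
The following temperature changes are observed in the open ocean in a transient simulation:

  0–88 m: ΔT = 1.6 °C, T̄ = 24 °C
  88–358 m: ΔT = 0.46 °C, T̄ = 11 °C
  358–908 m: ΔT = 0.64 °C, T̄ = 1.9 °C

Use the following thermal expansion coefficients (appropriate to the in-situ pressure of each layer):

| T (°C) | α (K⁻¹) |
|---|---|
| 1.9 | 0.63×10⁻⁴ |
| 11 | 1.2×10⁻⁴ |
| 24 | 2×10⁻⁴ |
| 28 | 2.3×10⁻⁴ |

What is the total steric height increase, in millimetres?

Layer 1 at 24 °C → α = 2×10⁻⁴ K⁻¹
Layer 2 at 11 °C → α = 1.2×10⁻⁴ K⁻¹
Layer 3 at 1.9 °C → α = 0.63×10⁻⁴ K⁻¹
2×10⁻⁴ × 88 × 1.6 = 0.02816 m
Layer 2: 0.46 × 1.2×10⁻⁴ × 270 = 0.014904 m
358–908 m: 0.64 × 0.63×10⁻⁴ × 550 = 0.022176 m
Δh = 0.02816 + 0.014904 + 0.022176 = 0.06524 m

65.2 mm of thermosteric rise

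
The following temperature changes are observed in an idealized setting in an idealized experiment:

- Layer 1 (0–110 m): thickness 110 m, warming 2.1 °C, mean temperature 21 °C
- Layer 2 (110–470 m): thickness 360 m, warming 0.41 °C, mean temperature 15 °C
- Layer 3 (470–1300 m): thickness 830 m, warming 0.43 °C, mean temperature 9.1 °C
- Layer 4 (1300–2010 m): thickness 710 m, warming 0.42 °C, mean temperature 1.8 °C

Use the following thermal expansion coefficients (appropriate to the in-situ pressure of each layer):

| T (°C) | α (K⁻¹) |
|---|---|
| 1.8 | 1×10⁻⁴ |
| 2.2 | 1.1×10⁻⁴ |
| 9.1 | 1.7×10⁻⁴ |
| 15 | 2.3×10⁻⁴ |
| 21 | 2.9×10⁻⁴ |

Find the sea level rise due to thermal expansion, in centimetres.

19 cm

Layer 1 at 21 °C → α = 2.9×10⁻⁴ K⁻¹
Layer 2 at 15 °C → α = 2.3×10⁻⁴ K⁻¹
Layer 3 at 9.1 °C → α = 1.7×10⁻⁴ K⁻¹
Layer 4 at 1.8 °C → α = 1×10⁻⁴ K⁻¹
Layer 1: 110 × 2.9×10⁻⁴ × 2.1 = 0.06699 m
110–470 m: 0.41 × 2.3×10⁻⁴ × 360 = 0.033948 m
470–1300 m: 0.43 × 830 × 1.7×10⁻⁴ = 0.060673 m
1300–2010 m: 1×10⁻⁴ × 0.42 × 710 = 0.02982 m
Δh = 0.06699 + 0.033948 + 0.060673 + 0.02982 = 0.191431 m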